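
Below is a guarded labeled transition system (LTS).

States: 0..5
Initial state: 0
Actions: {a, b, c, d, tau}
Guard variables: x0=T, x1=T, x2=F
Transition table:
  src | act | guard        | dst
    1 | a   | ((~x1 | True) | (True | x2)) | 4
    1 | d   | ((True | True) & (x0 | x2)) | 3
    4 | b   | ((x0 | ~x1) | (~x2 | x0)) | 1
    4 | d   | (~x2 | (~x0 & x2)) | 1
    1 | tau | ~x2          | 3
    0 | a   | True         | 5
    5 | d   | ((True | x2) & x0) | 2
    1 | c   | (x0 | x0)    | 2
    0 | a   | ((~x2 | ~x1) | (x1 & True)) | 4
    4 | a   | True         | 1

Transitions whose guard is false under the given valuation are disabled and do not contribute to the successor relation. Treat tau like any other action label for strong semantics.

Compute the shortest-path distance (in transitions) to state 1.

Answer: 2

Trace:
Layered search for 1:
  Layer 0: {0}
  Layer 1: {4,5}
  Layer 2: {1,2}
1 enters at depth 2; path a·a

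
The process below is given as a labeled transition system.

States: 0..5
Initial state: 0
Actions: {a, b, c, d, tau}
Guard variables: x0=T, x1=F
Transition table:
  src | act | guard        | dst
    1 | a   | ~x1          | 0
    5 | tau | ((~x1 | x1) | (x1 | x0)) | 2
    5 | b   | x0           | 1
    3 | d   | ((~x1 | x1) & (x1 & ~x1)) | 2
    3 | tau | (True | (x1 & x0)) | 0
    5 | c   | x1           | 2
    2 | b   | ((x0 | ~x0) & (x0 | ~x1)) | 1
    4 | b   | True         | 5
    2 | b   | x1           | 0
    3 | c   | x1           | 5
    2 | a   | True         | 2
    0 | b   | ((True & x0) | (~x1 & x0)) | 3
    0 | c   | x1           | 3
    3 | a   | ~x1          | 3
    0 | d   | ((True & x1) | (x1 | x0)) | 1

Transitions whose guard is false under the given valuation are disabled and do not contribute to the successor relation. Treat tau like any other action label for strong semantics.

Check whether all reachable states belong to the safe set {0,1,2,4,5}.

Answer: INVARIANT VIOLATED at state 3

Analysis:
Safe = {0,1,2,4,5}
R = {0,1,3}
  0: ✓
  1: ✓
  3: ✗ unsafe
reach 3 via b — violates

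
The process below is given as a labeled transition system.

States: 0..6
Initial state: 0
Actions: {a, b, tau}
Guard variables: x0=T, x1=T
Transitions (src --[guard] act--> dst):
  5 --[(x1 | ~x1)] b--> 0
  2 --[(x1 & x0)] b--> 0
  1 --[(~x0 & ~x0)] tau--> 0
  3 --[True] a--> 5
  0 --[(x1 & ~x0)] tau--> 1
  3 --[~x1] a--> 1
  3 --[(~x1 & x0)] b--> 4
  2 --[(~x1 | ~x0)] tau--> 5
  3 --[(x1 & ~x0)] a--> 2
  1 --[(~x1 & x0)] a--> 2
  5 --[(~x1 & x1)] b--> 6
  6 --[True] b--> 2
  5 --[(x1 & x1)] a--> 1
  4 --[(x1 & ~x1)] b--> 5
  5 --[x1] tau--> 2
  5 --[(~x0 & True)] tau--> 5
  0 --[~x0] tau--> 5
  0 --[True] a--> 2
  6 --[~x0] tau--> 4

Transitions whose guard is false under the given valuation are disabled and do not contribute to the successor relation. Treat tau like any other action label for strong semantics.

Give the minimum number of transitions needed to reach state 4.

Answer: UNREACHABLE

Working:
Layered search for 4:
  L0 = {0}
  L1 = {2}
4 never appears.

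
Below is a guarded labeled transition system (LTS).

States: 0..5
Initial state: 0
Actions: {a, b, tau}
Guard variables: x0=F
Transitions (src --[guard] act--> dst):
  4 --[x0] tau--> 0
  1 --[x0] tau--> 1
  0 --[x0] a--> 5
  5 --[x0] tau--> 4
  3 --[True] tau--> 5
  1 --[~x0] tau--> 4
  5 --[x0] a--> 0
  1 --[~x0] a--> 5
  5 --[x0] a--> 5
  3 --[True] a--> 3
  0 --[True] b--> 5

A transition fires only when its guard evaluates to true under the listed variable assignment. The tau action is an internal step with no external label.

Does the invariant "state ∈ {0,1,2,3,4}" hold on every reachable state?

Allowed set {0,1,2,3,4}
Reach set: {0,5}
  0: ok
  5: VIOLATES
counterexample path to 5: b

Answer: INVARIANT VIOLATED at state 5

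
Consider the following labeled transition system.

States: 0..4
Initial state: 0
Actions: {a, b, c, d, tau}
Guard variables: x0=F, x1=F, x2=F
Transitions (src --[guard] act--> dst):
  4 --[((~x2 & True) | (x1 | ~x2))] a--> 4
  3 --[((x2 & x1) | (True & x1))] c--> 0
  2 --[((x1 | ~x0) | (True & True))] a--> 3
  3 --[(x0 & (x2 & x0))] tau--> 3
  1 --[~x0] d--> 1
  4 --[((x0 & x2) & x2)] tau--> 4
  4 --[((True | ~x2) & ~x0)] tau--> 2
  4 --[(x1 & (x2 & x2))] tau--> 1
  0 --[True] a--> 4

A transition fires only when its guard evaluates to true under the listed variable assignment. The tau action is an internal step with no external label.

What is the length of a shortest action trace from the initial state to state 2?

Layered search for 2:
  L0 = {0}
  L1 = {4}
  L2 = {2}
depth(2)=2, e.g. a·tau

Answer: 2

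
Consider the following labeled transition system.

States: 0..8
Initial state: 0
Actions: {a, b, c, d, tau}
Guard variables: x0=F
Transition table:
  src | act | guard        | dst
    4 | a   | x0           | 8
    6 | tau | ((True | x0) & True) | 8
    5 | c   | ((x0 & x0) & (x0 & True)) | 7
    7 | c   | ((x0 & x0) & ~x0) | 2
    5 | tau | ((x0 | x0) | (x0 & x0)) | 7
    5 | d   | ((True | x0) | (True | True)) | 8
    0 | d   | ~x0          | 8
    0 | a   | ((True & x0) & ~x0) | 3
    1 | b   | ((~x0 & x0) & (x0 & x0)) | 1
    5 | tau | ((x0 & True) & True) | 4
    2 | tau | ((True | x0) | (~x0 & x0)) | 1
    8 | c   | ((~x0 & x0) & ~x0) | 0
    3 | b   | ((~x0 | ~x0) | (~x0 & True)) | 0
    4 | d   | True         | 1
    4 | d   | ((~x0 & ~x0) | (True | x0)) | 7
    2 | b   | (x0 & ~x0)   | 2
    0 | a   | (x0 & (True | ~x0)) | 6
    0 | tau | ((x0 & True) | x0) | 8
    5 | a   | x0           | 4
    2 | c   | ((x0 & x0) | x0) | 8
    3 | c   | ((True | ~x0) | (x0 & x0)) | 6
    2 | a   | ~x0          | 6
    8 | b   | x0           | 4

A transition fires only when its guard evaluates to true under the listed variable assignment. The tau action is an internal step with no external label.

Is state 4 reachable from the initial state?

Answer: UNREACHABLE

Working:
Guard filter leaves 9 enabled edge(s).
Layer 0: {0}
Layer 1: {8}  total {0,8}
Reachable = {0,8}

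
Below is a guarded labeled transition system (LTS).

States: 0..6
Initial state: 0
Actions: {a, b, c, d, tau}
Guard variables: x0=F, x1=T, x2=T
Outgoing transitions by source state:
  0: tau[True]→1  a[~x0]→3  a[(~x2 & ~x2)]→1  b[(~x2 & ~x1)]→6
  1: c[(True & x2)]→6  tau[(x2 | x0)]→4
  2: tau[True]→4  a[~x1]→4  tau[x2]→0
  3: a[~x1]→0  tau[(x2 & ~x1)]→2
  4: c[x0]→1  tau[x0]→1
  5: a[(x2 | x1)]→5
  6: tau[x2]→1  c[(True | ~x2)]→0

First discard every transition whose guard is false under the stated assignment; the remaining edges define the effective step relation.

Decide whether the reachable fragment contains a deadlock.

Reach set: {0,1,3,4,6}
  0: a→3  tau→1  [2 exit(s)]
  1: c→6  tau→4  [2 exit(s)]
  3: ∅  [STUCK]
  4: ∅  [STUCK]
  6: c→0  tau→1  [2 exit(s)]
trace reaching 3: a

Answer: DEADLOCK at state 3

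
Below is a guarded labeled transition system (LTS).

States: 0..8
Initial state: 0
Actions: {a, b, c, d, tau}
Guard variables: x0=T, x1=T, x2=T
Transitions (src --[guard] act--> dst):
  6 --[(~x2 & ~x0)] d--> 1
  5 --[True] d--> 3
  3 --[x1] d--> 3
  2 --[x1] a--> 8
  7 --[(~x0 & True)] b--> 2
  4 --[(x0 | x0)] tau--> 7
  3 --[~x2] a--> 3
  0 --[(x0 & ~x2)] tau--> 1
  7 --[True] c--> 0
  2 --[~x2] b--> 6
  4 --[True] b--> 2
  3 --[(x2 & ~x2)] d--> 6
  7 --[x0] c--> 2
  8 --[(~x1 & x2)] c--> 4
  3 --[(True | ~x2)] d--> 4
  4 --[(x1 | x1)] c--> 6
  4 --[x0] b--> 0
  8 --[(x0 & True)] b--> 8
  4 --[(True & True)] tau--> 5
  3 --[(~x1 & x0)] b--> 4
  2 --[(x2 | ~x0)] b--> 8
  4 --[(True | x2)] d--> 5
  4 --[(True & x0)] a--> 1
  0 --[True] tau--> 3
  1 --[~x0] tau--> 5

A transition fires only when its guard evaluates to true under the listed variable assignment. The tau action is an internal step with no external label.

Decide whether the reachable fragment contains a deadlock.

Answer: DEADLOCK at state 1

Trace:
R = {0,1,2,3,4,5,6,7,8}
  0: tau→3  [1 out]
  1: ∅  [STUCK]
  2: a→8  b→8  [2 out]
  3: d→3  d→4  [2 out]
  4: a→1  b→0  b→2  c→6  d→5  tau→5  tau→7  [7 out]
  5: d→3  [1 out]
  6: ∅  [STUCK]
  7: c→0  c→2  [2 out]
  8: b→8  [1 out]
witness 1: tau·d·a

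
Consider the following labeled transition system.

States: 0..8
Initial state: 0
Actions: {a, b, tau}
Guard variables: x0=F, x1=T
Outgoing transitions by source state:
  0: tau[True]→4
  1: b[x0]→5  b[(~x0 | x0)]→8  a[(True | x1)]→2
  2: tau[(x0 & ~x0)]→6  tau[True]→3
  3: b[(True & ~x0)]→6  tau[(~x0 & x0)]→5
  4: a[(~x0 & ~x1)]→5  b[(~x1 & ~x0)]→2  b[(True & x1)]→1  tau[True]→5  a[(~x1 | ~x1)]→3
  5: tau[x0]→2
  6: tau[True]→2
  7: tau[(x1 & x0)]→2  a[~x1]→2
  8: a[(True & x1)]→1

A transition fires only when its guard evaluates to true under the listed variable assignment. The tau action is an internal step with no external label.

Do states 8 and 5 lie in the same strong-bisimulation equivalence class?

Refine partition for ~:
  P[0] = {{0,1,2,3,4,5,6,7,8}}
  P[1] = {{0,2,6},{1},{3},{4},{5,7},{8}}
  P[2] = {{0},{1},{2},{3},{4},{5,7},{6},{8}}
8 equivalence class(es) (converged in 3)
class of 8: {8}; class of 5: {5,7}

Answer: NOT BISIMILAR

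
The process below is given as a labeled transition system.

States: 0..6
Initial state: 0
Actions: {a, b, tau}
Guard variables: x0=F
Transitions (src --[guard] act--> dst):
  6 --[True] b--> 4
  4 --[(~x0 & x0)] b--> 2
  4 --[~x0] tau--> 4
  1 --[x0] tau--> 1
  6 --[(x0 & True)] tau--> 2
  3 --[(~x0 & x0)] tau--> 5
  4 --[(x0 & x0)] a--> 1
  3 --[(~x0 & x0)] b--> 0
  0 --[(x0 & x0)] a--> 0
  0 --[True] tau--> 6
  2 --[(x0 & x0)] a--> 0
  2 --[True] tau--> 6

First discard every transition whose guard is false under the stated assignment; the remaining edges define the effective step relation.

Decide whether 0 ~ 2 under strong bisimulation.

Answer: BISIMILAR

Trace:
Bisimulation quotient by refinement:
  round 0: {{0,1,2,3,4,5,6}}
  round 1: {{0,2,4},{1,3,5},{6}}
  round 2: {{0,2},{1,3,5},{4},{6}}
Fixed point at round 3; 4 class(es).
0∈{0,2}, 2∈{0,2}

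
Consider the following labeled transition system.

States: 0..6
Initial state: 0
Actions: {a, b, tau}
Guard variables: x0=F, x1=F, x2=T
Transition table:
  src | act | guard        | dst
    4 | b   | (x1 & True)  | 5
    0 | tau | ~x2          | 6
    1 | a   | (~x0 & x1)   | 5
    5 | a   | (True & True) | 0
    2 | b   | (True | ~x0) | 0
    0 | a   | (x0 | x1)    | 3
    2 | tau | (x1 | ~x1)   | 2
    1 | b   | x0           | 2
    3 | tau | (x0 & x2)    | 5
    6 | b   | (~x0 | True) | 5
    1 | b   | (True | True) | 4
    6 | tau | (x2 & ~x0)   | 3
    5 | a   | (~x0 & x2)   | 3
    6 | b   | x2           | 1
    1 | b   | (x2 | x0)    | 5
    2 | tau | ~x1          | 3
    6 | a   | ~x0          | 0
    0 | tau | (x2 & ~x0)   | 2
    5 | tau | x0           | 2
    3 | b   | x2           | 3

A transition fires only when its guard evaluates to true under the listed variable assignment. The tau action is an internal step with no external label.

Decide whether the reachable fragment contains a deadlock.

R = {0,2,3}
  0: tau→2  [deg 1]
  2: b→0  tau→2  tau→3  [deg 3]
  3: b→3  [deg 1]

Answer: DEADLOCK-FREE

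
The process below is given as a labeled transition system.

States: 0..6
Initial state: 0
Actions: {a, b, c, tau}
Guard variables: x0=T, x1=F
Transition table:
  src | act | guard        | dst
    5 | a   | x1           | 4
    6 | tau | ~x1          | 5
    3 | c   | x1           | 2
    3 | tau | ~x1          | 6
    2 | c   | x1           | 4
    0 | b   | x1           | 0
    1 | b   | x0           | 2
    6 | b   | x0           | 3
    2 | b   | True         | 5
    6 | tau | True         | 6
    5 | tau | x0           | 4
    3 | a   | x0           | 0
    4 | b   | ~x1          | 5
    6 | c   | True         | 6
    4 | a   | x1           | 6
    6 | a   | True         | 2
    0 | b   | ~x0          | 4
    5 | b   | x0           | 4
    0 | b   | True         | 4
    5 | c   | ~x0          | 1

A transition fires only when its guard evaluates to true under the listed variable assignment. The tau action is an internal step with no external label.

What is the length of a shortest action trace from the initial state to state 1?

Layered search for 1:
  depth 0: {0}
  depth 1: {4}
  depth 2: {5}
1 never appears.

Answer: UNREACHABLE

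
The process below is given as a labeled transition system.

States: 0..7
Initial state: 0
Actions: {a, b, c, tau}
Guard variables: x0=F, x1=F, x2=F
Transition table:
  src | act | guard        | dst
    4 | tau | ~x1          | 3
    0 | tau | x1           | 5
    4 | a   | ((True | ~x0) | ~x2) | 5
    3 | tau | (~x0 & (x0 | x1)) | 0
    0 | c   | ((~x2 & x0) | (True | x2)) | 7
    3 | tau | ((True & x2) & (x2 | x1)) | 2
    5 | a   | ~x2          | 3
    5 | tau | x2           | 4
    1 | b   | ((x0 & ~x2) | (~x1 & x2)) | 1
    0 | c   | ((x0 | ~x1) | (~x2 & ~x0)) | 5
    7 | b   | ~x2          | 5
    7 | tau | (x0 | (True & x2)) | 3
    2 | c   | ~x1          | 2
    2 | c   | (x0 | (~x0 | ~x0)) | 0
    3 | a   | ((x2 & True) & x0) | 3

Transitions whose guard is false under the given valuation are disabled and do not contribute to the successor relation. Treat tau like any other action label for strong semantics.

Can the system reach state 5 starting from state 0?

Answer: REACHABLE

Analysis:
8 transition(s) survive guard evaluation.
L0 = {0}
L1 = {5,7}  total {0,5,7}
L2 = {3}  total {0,3,5,7}
Reachable = {0,3,5,7}
witness 5: c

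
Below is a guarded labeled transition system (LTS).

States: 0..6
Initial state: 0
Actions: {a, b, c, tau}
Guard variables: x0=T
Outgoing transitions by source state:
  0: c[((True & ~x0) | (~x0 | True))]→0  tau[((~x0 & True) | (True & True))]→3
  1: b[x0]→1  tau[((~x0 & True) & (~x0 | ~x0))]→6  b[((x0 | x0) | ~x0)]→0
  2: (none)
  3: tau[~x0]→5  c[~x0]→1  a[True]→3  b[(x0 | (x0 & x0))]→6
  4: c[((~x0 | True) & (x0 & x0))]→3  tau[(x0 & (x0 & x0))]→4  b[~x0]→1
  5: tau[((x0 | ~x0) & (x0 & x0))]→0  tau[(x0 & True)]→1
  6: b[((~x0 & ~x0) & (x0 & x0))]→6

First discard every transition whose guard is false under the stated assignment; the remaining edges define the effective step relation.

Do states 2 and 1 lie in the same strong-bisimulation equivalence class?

Answer: NOT BISIMILAR

Trace:
Refine partition for ~:
  round 0: {{0,1,2,3,4,5,6}}
  round 1: {{0,4},{1},{2,6},{3},{5}}
  round 2: {{0},{1},{2,6},{3},{4},{5}}
Fixed point at round 3; 6 class(es).
2∈{2,6}, 1∈{1}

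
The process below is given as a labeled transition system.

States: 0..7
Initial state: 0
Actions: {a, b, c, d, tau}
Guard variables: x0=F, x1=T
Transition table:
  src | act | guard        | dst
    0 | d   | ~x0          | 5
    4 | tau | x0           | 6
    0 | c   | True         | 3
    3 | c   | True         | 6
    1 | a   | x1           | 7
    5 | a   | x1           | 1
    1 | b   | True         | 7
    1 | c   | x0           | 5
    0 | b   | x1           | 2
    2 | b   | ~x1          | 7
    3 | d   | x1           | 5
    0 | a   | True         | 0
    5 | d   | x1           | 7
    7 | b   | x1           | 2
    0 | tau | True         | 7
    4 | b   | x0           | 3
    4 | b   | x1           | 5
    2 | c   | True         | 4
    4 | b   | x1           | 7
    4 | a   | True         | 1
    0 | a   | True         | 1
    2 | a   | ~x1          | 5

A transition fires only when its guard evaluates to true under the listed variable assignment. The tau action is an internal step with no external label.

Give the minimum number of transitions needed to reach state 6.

Layered search for 6:
  L0 = {0}
  L1 = {1,2,3,5,7}
  L2 = {4,6}
first hit 6 at d=2 via c·c

Answer: 2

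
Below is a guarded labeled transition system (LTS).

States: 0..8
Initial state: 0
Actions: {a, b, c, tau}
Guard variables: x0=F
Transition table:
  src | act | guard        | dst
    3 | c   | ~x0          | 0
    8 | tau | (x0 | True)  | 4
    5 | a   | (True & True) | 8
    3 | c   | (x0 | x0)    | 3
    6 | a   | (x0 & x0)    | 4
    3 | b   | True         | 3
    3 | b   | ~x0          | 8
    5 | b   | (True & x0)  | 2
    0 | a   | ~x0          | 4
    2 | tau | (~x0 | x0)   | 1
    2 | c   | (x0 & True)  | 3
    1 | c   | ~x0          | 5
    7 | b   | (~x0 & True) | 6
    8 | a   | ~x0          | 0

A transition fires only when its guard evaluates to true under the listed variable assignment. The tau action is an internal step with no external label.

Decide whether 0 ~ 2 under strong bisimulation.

Compute ~ classes (split until stable):
  round 0: {{0,1,2,3,4,5,6,7,8}}
  round 1: {{0,5},{1},{2},{3},{4,6},{7},{8}}
  round 2: {{0},{1},{2},{3},{4,6},{5},{7},{8}}
Fixed point at round 3; 8 class(es).
[0]={0}  [2]={2}

Answer: NOT BISIMILAR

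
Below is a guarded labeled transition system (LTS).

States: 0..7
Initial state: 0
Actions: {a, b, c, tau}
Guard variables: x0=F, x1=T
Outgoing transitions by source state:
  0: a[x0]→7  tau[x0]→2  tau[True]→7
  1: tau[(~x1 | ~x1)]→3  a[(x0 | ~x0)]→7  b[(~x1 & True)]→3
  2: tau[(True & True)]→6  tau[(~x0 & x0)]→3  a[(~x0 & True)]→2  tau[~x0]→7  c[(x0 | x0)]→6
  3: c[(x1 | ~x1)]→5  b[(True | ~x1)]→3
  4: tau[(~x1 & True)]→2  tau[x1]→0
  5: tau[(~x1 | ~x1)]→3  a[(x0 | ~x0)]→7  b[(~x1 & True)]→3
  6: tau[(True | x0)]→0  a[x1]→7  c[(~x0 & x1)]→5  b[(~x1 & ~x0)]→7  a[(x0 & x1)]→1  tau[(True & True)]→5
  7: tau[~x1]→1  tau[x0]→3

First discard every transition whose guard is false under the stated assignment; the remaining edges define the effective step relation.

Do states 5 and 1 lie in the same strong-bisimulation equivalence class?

Answer: BISIMILAR

Trace:
Compute ~ classes (split until stable):
  P[0] = {{0,1,2,3,4,5,6,7}}
  P[1] = {{0,4},{1,5},{2},{3},{6},{7}}
  P[2] = {{0},{1,5},{2},{3},{4},{6},{7}}
stable after 3 split(s): 7 block(s)
class of 5: {1,5}; class of 1: {1,5}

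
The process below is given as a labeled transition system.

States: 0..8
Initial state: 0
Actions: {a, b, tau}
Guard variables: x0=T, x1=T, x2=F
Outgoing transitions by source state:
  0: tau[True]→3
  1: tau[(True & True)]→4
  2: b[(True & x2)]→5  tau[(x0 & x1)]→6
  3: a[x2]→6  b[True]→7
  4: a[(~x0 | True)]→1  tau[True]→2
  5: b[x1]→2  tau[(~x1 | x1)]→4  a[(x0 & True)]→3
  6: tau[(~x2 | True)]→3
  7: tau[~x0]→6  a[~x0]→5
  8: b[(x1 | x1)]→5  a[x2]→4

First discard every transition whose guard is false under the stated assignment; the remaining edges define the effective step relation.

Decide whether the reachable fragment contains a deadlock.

Answer: DEADLOCK at state 7

Analysis:
R = {0,3,7}
  0: tau→3  [deg 1]
  3: b→7  [deg 1]
  7: ∅  [STUCK]
witness 7: tau·b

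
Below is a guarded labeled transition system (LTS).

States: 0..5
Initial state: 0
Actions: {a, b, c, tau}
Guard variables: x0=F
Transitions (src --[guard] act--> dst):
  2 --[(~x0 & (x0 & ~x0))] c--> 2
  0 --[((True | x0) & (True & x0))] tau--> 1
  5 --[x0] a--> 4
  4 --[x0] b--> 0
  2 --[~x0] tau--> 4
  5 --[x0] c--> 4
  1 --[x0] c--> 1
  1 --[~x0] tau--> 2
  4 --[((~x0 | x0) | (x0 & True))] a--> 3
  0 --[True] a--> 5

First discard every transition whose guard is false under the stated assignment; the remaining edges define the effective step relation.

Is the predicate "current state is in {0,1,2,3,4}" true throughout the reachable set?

Answer: INVARIANT VIOLATED at state 5

Working:
Safe = {0,1,2,3,4}
R = {0,5}
  0: ok
  5: VIOLATES
witness against invariant: a → 5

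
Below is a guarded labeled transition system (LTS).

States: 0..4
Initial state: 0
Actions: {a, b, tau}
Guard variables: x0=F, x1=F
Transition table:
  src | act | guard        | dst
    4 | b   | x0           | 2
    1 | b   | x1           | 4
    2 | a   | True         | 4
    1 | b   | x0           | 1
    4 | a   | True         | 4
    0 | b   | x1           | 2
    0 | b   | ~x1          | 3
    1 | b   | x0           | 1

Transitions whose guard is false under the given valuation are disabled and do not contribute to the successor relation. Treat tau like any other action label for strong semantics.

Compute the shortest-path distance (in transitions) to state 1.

Breadth-first toward 1:
  depth 0: {0}
  depth 1: {3}
1 never appears.

Answer: UNREACHABLE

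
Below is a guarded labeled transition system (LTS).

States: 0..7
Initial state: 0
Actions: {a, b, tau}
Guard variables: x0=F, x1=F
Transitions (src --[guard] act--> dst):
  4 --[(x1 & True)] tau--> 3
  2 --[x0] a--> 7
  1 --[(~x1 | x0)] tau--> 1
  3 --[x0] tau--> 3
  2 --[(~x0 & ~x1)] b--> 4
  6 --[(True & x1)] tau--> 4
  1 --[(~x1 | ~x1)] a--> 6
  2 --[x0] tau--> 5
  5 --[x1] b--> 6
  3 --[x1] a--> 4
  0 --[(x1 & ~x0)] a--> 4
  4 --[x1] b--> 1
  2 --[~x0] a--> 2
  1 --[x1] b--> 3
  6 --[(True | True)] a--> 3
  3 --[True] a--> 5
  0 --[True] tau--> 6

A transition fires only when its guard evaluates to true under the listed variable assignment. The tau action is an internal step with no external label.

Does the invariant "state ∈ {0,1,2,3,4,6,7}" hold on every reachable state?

Safe = {0,1,2,3,4,6,7}
Reach set: {0,3,5,6}
  0: ✓
  3: ✓
  5: VIOLATES
  6: ✓
witness against invariant: tau·a·a → 5

Answer: INVARIANT VIOLATED at state 5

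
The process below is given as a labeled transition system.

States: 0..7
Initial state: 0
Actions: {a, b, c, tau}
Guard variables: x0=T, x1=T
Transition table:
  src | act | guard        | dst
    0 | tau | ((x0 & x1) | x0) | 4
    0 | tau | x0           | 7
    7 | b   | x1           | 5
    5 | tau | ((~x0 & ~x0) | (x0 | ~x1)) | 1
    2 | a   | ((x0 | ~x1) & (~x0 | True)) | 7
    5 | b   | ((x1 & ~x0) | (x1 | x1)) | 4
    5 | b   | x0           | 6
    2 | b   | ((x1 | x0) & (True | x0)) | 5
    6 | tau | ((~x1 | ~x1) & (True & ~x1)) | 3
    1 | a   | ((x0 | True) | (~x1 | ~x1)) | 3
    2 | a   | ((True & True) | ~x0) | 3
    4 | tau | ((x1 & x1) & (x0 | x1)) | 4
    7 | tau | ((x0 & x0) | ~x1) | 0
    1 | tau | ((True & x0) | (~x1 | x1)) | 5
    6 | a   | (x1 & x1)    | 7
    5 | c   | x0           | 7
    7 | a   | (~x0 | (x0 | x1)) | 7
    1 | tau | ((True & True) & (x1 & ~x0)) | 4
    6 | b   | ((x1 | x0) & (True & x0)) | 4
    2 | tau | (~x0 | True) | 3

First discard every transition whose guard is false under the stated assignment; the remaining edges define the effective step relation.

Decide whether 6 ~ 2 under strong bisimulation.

Answer: NOT BISIMILAR

Analysis:
Refine partition for ~:
  P[0] = {{0,1,2,3,4,5,6,7}}
  P[1] = {{0,4},{1},{2,7},{3},{5},{6}}
  P[2] = {{0},{1},{2},{3},{4},{5},{6},{7}}
stable after 3 split(s): 8 block(s)
[6]={6}  [2]={2}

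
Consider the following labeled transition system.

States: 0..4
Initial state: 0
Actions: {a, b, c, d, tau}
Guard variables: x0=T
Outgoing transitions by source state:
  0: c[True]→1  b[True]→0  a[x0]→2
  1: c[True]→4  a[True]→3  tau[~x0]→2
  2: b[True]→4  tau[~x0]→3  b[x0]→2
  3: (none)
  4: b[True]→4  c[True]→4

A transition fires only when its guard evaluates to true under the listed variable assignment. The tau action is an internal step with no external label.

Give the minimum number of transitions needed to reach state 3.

Answer: 2

Trace:
Breadth-first toward 3:
  depth 0: {0}
  depth 1: {1,2}
  depth 2: {3,4}
first hit 3 at d=2 via c·a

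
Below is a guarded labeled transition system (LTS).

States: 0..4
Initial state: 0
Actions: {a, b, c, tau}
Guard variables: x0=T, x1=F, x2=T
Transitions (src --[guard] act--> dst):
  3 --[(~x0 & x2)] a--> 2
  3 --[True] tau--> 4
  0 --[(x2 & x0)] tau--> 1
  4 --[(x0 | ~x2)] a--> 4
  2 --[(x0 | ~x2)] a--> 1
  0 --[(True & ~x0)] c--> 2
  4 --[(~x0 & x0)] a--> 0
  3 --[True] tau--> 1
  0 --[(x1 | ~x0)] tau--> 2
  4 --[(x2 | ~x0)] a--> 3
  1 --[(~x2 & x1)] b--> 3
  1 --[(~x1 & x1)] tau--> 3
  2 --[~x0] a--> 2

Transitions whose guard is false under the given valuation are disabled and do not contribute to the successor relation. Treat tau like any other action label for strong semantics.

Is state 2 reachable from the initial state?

After dropping false guards: 6 live edges.
Layer 0: {0}
Layer 1: {1}  cumulative {0,1}
R = {0,1}

Answer: UNREACHABLE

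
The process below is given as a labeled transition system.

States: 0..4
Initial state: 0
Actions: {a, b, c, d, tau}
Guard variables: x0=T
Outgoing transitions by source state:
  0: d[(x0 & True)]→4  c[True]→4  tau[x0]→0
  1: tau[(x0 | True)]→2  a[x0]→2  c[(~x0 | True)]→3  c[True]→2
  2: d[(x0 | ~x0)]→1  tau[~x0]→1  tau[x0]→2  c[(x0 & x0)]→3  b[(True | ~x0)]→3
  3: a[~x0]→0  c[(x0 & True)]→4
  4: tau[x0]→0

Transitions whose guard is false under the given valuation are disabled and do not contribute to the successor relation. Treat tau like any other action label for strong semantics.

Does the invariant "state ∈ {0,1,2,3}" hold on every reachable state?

Safe = {0,1,2,3}
Reach set: {0,4}
  0: safe
  4: ✗ unsafe
counterexample path to 4: d

Answer: INVARIANT VIOLATED at state 4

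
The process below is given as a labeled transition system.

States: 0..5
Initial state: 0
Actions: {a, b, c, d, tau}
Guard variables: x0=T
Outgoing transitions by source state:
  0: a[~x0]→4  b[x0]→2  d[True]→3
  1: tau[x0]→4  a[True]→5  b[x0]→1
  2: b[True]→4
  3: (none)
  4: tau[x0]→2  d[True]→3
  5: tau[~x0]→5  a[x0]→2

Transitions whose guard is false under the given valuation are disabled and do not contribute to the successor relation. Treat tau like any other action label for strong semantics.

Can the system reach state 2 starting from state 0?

Answer: REACHABLE

Working:
9 transition(s) survive guard evaluation.
Layer 0: {0}
Layer 1: {2,3}  now seen {0,2,3}
Layer 2: {4}  now seen {0,2,3,4}
Reachable = {0,2,3,4}
Path to 2: b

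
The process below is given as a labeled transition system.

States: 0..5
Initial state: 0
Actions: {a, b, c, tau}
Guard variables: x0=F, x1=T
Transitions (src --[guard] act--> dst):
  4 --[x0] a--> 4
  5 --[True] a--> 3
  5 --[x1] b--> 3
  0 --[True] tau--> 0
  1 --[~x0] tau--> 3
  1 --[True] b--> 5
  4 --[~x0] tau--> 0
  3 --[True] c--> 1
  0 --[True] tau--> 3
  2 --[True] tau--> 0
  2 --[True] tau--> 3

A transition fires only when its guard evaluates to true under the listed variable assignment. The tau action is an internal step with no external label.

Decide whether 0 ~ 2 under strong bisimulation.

Compute ~ classes (split until stable):
  P[0] = {{0,1,2,3,4,5}}
  P[1] = {{0,2,4},{1},{3},{5}}
  P[2] = {{0,2},{1},{3},{4},{5}}
stable after 3 split(s): 5 block(s)
[0]={0,2}  [2]={0,2}

Answer: BISIMILAR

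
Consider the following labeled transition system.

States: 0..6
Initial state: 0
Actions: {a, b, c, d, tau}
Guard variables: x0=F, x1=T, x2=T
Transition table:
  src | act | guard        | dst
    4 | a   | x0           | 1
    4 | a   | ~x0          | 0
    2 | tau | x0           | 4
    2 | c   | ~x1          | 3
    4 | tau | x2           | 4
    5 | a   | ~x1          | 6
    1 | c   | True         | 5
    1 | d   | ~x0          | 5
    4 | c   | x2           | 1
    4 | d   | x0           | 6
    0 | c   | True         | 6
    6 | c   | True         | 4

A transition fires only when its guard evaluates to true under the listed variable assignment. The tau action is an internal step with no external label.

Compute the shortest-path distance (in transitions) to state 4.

Breadth-first toward 4:
  Layer 0: {0}
  Layer 1: {6}
  Layer 2: {4}
depth(4)=2, e.g. c·c

Answer: 2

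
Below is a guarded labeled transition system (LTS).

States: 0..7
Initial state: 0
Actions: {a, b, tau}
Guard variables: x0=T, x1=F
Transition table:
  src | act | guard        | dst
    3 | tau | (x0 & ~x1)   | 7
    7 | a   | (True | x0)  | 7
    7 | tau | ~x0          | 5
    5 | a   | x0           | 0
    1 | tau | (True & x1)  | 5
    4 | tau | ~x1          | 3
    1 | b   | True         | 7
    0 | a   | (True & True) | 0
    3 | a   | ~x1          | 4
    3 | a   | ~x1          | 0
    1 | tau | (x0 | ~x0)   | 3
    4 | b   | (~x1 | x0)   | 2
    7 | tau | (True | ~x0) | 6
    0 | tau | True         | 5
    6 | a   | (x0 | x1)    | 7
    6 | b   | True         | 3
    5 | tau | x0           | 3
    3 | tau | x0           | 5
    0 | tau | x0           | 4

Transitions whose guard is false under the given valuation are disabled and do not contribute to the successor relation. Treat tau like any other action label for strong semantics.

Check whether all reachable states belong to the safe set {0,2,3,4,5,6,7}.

Allowed set {0,2,3,4,5,6,7}
Reachable = {0,2,3,4,5,6,7}
  0: ✓
  2: ✓
  3: ✓
  4: ✓
  5: ✓
  6: ✓
  7: ✓

Answer: INVARIANT HOLDS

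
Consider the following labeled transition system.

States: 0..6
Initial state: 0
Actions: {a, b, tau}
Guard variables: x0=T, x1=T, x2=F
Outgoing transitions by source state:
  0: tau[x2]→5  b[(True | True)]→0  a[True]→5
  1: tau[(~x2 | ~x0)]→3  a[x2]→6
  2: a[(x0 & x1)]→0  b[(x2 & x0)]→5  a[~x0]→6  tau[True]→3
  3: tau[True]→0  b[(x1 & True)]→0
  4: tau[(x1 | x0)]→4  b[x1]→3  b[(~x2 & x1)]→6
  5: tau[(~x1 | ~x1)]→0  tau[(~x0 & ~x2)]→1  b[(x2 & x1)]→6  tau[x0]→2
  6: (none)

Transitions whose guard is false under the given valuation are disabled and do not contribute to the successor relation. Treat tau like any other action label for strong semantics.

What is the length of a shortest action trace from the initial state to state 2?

Answer: 2

Trace:
BFS to 2:
  L0 = {0}
  L1 = {5}
  L2 = {2}
first hit 2 at d=2 via a·tau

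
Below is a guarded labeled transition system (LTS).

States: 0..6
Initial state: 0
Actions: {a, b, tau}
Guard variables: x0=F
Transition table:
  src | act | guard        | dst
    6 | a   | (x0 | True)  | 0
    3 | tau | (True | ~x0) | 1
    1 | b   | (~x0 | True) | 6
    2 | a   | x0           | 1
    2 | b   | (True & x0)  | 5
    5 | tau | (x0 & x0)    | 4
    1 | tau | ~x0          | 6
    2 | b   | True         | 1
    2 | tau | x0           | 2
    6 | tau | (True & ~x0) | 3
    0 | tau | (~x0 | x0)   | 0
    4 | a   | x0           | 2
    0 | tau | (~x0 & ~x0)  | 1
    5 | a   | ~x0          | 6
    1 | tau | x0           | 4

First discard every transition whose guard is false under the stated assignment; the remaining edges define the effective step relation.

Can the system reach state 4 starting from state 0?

9 transition(s) survive guard evaluation.
L0 = {0}
L1 = {1}  now seen {0,1}
L2 = {6}  now seen {0,1,6}
L3 = {3}  now seen {0,1,3,6}
Reachable = {0,1,3,6}

Answer: UNREACHABLE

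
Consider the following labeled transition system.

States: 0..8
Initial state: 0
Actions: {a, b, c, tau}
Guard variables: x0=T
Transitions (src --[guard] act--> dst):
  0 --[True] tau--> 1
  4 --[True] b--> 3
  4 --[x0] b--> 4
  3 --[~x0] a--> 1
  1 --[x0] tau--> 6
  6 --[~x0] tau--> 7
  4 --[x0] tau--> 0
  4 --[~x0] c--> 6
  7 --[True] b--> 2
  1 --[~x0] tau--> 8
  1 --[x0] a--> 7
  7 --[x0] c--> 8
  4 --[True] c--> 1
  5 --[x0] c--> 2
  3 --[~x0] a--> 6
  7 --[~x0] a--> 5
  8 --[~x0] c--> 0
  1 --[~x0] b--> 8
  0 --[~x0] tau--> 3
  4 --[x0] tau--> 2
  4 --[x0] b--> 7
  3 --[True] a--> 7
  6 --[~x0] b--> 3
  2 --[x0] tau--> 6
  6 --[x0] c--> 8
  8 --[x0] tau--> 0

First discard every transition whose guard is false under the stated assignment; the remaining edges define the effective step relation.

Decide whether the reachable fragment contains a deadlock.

Answer: DEADLOCK-FREE

Trace:
Reachable = {0,1,2,6,7,8}
  0: tau→1  [1 out]
  1: a→7  tau→6  [2 out]
  2: tau→6  [1 out]
  6: c→8  [1 out]
  7: b→2  c→8  [2 out]
  8: tau→0  [1 out]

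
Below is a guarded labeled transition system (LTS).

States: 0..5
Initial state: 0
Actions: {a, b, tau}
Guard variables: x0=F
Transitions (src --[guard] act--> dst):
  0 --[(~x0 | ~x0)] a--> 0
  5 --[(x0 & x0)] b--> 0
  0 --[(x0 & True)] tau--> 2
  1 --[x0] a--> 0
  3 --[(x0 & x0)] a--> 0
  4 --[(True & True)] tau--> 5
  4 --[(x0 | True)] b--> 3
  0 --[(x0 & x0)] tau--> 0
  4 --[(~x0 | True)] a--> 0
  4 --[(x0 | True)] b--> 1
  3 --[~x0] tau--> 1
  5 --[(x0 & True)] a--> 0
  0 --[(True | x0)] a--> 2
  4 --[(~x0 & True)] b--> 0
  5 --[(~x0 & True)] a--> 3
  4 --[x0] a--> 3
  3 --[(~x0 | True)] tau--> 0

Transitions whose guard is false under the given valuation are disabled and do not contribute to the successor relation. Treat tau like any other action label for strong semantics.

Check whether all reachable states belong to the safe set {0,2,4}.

Allowed set {0,2,4}
R = {0,2}
  0: ✓
  2: ✓

Answer: INVARIANT HOLDS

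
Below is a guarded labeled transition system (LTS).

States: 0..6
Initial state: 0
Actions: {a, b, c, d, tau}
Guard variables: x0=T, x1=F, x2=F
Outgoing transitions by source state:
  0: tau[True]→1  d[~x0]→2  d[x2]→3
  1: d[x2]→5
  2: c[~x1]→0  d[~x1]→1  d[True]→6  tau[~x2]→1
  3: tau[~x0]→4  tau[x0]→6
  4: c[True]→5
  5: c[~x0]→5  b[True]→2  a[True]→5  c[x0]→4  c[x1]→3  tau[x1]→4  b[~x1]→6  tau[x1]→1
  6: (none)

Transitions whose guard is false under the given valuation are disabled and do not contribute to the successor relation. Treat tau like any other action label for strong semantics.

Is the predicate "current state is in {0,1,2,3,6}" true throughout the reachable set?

Answer: INVARIANT HOLDS

Trace:
Safe = {0,1,2,3,6}
Reach set: {0,1}
  0: ok
  1: ok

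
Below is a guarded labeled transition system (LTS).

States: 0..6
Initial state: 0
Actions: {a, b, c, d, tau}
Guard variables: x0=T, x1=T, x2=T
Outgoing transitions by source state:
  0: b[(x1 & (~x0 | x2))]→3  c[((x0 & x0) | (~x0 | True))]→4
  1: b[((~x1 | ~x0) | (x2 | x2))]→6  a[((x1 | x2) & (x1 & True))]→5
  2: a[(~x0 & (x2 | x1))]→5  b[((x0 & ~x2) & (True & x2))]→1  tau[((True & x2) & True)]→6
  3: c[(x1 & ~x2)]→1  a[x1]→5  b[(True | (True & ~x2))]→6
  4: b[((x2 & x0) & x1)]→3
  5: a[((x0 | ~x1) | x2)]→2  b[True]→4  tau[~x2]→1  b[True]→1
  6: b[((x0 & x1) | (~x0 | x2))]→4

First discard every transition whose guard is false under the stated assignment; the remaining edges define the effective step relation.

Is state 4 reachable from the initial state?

12 transition(s) survive guard evaluation.
depth 0: {0}
depth 1: {3,4}  now seen {0,3,4}
depth 2: {5,6}  now seen {0,3,4,5,6}
depth 3: {1,2}  now seen {0,1,2,3,4,5,6}
Reachable = {0,1,2,3,4,5,6}
Path to 4: c

Answer: REACHABLE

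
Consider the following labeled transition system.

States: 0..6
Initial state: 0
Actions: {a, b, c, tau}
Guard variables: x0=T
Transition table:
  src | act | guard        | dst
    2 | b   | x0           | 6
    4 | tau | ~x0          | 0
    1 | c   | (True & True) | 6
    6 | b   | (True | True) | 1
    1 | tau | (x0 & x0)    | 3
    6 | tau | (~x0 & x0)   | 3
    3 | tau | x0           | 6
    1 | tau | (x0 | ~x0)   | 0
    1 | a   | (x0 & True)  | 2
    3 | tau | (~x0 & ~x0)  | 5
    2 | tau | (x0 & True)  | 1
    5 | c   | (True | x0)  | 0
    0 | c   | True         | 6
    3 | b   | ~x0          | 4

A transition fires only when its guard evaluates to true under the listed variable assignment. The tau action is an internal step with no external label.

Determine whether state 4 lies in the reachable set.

10 transition(s) survive guard evaluation.
Layer 0: {0}
Layer 1: {6}  now seen {0,6}
Layer 2: {1}  now seen {0,1,6}
Layer 3: {2,3}  now seen {0,1,2,3,6}
Reachable = {0,1,2,3,6}

Answer: UNREACHABLE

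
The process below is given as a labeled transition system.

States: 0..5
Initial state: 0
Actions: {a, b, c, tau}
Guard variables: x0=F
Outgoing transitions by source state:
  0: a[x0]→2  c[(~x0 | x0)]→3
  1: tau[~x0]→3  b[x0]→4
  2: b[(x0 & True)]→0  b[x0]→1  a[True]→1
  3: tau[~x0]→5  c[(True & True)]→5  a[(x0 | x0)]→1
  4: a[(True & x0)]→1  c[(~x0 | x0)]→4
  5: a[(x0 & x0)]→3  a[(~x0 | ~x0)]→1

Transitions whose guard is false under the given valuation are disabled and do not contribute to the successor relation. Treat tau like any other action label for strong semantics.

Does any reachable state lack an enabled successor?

Reach set: {0,1,3,5}
  0: c→3  [1 out]
  1: tau→3  [1 out]
  3: c→5  tau→5  [2 out]
  5: a→1  [1 out]

Answer: DEADLOCK-FREE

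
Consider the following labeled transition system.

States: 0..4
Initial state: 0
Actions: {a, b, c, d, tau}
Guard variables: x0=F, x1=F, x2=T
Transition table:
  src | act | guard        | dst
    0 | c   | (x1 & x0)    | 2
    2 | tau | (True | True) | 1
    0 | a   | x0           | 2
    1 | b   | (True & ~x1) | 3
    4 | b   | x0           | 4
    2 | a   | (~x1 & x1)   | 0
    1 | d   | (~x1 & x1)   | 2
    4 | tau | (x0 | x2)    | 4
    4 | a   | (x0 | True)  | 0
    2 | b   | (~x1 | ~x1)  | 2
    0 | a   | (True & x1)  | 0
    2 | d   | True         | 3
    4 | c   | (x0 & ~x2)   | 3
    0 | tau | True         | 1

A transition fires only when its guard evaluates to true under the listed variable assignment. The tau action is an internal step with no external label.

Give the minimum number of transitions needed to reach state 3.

BFS to 3:
  Layer 0: {0}
  Layer 1: {1}
  Layer 2: {3}
3 enters at depth 2; path tau·b

Answer: 2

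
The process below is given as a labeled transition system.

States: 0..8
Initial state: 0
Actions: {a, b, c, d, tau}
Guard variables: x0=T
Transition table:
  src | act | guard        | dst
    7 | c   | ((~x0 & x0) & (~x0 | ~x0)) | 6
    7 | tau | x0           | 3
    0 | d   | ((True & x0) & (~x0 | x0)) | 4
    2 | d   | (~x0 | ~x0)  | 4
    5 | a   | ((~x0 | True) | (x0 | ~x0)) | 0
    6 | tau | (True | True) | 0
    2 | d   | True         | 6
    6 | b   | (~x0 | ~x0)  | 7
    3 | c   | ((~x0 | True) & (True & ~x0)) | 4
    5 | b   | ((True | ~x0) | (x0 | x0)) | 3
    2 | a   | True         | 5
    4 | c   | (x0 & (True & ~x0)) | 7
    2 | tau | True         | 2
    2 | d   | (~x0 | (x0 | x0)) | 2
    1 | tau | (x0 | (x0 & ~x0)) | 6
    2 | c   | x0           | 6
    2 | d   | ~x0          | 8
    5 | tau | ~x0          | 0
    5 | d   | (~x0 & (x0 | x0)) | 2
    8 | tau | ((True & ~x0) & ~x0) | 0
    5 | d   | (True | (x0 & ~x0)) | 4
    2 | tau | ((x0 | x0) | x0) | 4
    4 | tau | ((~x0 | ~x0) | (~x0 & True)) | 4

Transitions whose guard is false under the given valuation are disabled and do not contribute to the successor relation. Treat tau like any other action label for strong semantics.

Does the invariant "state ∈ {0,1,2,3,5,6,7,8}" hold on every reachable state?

Safe = {0,1,2,3,5,6,7,8}
Reachable = {0,4}
  0: safe
  4: VIOLATES
counterexample path to 4: d

Answer: INVARIANT VIOLATED at state 4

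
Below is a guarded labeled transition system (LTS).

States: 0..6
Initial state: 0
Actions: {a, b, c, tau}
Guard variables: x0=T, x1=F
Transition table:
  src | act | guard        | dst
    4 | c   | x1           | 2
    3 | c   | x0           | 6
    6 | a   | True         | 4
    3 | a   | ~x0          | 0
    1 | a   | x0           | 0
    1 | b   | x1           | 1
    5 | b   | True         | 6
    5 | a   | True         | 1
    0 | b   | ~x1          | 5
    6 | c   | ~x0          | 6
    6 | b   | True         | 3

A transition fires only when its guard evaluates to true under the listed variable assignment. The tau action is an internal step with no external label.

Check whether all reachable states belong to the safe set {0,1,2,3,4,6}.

Answer: INVARIANT VIOLATED at state 5

Analysis:
Allowed set {0,1,2,3,4,6}
R = {0,1,3,4,5,6}
  0: ok
  1: ok
  3: ok
  4: ok
  5: VIOLATES
  6: ok
reach 5 via b — violates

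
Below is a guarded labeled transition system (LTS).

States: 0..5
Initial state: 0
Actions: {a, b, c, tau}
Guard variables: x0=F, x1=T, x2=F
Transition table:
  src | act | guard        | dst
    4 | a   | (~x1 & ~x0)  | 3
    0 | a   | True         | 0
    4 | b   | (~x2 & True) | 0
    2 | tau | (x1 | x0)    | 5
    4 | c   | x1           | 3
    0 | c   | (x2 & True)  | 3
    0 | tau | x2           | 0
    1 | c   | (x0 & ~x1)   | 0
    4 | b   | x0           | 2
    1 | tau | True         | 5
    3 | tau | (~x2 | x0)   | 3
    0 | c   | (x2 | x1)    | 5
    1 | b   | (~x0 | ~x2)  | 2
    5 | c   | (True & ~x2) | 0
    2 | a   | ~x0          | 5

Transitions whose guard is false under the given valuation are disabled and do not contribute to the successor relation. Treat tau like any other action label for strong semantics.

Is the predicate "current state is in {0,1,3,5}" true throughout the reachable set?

Inv-set: {0,1,3,5}
Reach set: {0,5}
  0: ✓
  5: ✓

Answer: INVARIANT HOLDS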